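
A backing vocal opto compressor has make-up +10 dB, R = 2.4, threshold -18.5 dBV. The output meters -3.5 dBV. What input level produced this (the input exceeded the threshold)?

-6.5 dBV

Remove make-up: -3.5 − 10 = -13.5 dBV.
That's 5 dB above the -18.5 dBV threshold.
Input overshoot = R × output overshoot = 12 dB → input = -18.5 + 12 = -6.5 dBV.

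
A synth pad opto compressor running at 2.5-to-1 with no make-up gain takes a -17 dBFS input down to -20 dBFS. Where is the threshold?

Let T be the threshold. Output overshoot = (input overshoot)/R, so -20 − T = (-17 − T)/2.5.
2.5·(-20 − T) = -17 − T → 1.5·T = -50 − (-17) = -33.
T = -33/1.5 = -22 dBFS.

-22 dBFS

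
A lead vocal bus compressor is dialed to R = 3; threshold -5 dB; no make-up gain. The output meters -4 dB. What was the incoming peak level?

-2 dB

That's 1 dB above the -5 dB threshold.
Before 3:1 compression the overshoot was 1 × 3 = 3 dB, so input = -5 + 3 = -2 dB.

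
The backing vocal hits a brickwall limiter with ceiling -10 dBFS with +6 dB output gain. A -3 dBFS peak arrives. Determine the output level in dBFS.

-4 dBFS

The limiter clamps the peak to its -10 dBFS ceiling.
Output gain then adds 6 dB: -10 + 6 = -4 dBFS.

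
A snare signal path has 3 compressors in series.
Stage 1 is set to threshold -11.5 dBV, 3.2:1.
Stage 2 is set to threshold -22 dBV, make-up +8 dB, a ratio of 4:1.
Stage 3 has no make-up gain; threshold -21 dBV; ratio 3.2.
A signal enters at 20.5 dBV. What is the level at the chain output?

Stage 1: 32 dB above -11.5 dBV, reduced 3.2:1 to 10 dB above → -1.5 dBV.
Stage 2: 20.5 dB above -22 dBV, reduced 4:1 to 5.125 dB above → -16.875 dBV; +8 dB make-up → -8.875 dBV.
Stage 3: overshoot 12.125 dB → 12.125/3.2 = 3.789062 dB → -17.210938 dBV.

-17.210938 dBV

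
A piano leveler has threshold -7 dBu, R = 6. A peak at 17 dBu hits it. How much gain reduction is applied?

Overshoot = 17 − (-7) = 24 dB.
A 6:1 ratio leaves 4 dB of that excess.
So the signal is attenuated by 24 − 4 = 20 dB.

20 dB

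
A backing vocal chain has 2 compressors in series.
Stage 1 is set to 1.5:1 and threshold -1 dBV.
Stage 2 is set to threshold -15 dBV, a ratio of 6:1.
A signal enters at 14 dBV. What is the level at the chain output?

Stage 1: 14 dBV is 15 dB over -1 dBV; at 1.5:1 that becomes 10 dB over, giving 9 dBV.
Stage 2: 9 dBV is 24 dB over -15 dBV; at 6:1 that becomes 4 dB over, giving -11 dBV.

-11 dBV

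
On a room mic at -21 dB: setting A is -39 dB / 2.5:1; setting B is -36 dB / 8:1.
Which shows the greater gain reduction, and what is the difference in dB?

B, by 2.325 dB

A: GR = 18 − 18/2.5 = 10.8 dB.
B: GR = 15 − 15/8 = 13.125 dB.
Difference: 2.325 dB in favour of B.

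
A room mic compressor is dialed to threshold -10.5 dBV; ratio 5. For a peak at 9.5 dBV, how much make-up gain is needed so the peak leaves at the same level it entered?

16 dB

Without make-up, output = threshold + overshoot/5 = -10.5 + 4 = -6.5 dBV.
Gap to target: 16 dB.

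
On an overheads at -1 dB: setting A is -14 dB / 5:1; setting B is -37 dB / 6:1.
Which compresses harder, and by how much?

B, by 19.6 dB

A: overshoot 13 dB → output overshoot 2.6 dB → GR 10.4 dB.
B: overshoot 36 dB → output overshoot 6 dB → GR 30 dB.
B applies 19.6 dB more gain reduction.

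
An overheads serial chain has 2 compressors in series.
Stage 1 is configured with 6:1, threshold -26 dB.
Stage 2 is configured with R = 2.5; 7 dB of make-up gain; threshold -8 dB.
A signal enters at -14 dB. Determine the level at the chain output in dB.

-17 dB

Stage 1: overshoot 12 dB → 12/6 = 2 dB → -24 dB.
Stage 2: -24 dB ≤ -8 dB, so stage 2 doesn't engage; make-up brings it to -17 dB.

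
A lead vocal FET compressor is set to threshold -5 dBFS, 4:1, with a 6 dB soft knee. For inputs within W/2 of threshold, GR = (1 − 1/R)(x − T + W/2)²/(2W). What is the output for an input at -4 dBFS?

x − T + W/2 = -4 − (-5) + 3 = 4.
GR = (1 − 1/4) × 4² / 12 = 0.75 × 16 / 12 = 1 dB.
Output = -4 − 1 = -5 dBFS.

-5 dBFS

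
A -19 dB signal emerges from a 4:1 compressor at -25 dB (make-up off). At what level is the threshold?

-27 dB

Input is 8 dB above T (since output overshoot × R = input overshoot: (-25 − T)·4 = -19 − T gives T = -27 dB).
Check: -27 + (-19 − (-27))/4 = -27 + 2 = -25 dB. ✓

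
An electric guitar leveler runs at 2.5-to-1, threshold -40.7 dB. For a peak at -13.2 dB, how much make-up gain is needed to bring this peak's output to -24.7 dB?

Without make-up, output = threshold + overshoot/2.5 = -40.7 + 11 = -29.7 dB.
Gap to target: 5 dB.

5 dB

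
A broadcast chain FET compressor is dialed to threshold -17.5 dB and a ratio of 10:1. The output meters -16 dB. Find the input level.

Post-compression overshoot = -16 − (-17.5) = 1.5 dB.
Before 10:1 compression the overshoot was 1.5 × 10 = 15 dB, so input = -17.5 + 15 = -2.5 dB.

-2.5 dB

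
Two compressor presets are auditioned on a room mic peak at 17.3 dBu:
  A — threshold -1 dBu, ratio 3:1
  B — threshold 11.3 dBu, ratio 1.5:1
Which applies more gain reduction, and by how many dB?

A, by 10.2 dB

A: overshoot 18.3 dB → output overshoot 6.1 dB → GR 12.2 dB.
B: overshoot 6 dB → output overshoot 4 dB → GR 2 dB.
Difference: 10.2 dB in favour of A.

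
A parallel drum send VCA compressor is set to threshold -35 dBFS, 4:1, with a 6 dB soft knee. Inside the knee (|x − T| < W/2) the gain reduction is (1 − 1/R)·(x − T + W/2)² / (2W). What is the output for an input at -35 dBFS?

x − T + W/2 = -35 − (-35) + 3 = 3.
GR = (1 − 1/4) × 3² / 12 = 0.75 × 9 / 12 = 0.5625 dB.
Output = -35 − 0.5625 = -35.5625 dBFS.

-35.5625 dBFS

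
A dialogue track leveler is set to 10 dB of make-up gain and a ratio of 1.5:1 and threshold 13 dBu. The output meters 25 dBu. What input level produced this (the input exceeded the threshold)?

16 dBu

Stripping the +10 dB make-up gives 15 dBu at the gain stage.
Post-compression overshoot = 15 − 13 = 2 dB.
Undo the ratio: input overshoot = 2 × 1.5 = 3 dB, giving input = 16 dBu.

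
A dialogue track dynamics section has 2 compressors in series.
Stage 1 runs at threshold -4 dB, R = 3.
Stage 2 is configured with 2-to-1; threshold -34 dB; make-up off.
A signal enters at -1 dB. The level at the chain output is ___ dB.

Stage 1: 3 dB above -4 dB, reduced 3:1 to 1 dB above → -3 dB.
Stage 2: -3 dB is 31 dB over -34 dB; at 2:1 that becomes 15.5 dB over, giving -18.5 dB.

-18.5 dB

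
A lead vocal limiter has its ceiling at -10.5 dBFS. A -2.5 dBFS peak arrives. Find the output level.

-10.5 dBFS

At ∞:1, everything above -10.5 dBFS is held at the ceiling.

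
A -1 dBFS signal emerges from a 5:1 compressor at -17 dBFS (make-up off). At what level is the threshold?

Gain reduction = -1 − (-17) = 16 dB; output overshoot = GR / (R − 1) = 16 / 4 = 4 dB.
Threshold = output − output overshoot = -17 − 4 = -21 dBFS.

-21 dBFS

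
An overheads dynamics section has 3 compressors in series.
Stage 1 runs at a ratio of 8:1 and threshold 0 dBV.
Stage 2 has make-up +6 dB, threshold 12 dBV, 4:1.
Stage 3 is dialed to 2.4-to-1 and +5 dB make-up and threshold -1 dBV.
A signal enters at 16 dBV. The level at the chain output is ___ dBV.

Stage 1: 16 dBV is 16 dB over 0 dBV; at 8:1 that becomes 2 dB over, giving 2 dBV.
Stage 2: below threshold (2 ≤ 12); passes unchanged; make-up brings it to 8 dBV.
Stage 3: 9 dB above -1 dBV, reduced 2.4:1 to 3.75 dB above → 2.75 dBV; +5 dB make-up → 7.75 dBV.

7.75 dBV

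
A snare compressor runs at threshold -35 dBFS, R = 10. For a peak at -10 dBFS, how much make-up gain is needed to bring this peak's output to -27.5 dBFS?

The peak compresses to -35 + 25/10 = -32.5 dBFS.
To reach -27.5 dBFS requires -27.5 − (-32.5) = 5 dB of make-up.

5 dB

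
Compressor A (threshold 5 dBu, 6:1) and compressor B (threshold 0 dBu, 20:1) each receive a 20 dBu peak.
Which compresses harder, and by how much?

A: GR = 15 − 15/6 = 12.5 dB.
B: GR = 20 − 20/20 = 19 dB.
Difference: 6.5 dB in favour of B.

B, by 6.5 dB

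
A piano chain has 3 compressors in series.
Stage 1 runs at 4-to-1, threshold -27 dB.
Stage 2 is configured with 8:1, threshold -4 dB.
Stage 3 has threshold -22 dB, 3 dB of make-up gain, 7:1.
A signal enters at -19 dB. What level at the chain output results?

Stage 1: 8 dB above -27 dB, reduced 4:1 to 2 dB above → -25 dB.
Stage 2: below threshold (-25 ≤ -4); passes unchanged; output -25 dB.
Stage 3: below threshold (-25 ≤ -22); passes unchanged; make-up brings it to -22 dB.

-22 dB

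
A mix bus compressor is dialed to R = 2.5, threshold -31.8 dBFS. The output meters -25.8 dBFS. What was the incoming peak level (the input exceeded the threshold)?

-16.8 dBFS

That's 6 dB above the -31.8 dBFS threshold.
Before 2.5:1 compression the overshoot was 6 × 2.5 = 15 dB, so input = -31.8 + 15 = -16.8 dBFS.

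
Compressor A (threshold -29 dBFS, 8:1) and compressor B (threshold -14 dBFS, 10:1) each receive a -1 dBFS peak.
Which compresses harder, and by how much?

A: 28 dB over, compressed to 3.5 dB over, so 24.5 dB of GR.
B: 13 dB over, compressed to 1.3 dB over, so 11.7 dB of GR.
A applies 12.8 dB more gain reduction.

A, by 12.8 dB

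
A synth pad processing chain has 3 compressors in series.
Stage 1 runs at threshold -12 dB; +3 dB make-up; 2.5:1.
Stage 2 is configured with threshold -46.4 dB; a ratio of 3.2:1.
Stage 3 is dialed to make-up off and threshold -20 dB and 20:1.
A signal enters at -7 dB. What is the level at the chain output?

-34.0875 dB

Stage 1: 5 dB above -12 dB, reduced 2.5:1 to 2 dB above → -10 dB; +3 dB make-up → -7 dB.
Stage 2: -7 dB is 39.4 dB over -46.4 dB; at 3.2:1 that becomes 12.3125 dB over, giving -34.0875 dB.
Stage 3: below threshold (-34.0875 ≤ -20); passes unchanged; output -34.0875 dB.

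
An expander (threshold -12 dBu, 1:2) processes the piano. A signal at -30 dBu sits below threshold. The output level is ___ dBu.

-48 dBu

Below threshold, a 1:2 expander applies gain = (2−1)×(T − x) of attenuation.
(2−1) × 18 = 18 dB, so output = -30 − 18 = -48 dBu.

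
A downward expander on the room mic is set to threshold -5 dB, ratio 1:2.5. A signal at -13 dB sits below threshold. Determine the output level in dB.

Below threshold, a 1:2.5 expander applies gain = (2.5−1)×(T − x) of attenuation.
(2.5−1) × 8 = 12 dB, so output = -13 − 12 = -25 dB.

-25 dB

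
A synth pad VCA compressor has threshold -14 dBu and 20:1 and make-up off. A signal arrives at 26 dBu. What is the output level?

The input is 40 dB above the -14 dBu threshold.
The 40 dB excess becomes 2 dB after 20:1 reduction.
That puts the output at -12 dBu.

-12 dBu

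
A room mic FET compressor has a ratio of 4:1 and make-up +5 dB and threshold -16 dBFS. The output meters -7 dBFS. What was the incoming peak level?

0 dBFS

Before make-up, the level was -7 − 5 = -12 dBFS.
Post-compression overshoot = -12 − (-16) = 4 dB.
Before 4:1 compression the overshoot was 4 × 4 = 16 dB, so input = -16 + 16 = 0 dBFS.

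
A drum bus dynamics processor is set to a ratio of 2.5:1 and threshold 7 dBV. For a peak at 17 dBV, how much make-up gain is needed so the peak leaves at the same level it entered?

6 dB

Without make-up, output = threshold + overshoot/2.5 = 7 + 4 = 11 dBV.
Gap to target: 6 dB.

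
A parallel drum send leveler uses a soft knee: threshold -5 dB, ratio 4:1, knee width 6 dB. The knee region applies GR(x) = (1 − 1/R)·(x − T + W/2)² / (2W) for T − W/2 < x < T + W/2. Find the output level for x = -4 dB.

-5 dB

x − T + W/2 = -4 − (-5) + 3 = 4.
GR = (1 − 1/4) × 4² / 12 = 0.75 × 16 / 12 = 1 dB.
Output = -4 − 1 = -5 dB.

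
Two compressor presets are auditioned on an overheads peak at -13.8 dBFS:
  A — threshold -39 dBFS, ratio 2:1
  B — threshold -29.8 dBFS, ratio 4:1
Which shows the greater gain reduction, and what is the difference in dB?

A, by 0.6 dB

A: GR = 25.2 − 25.2/2 = 12.6 dB.
B: GR = 16 − 16/4 = 12 dB.
A applies 0.6 dB more gain reduction.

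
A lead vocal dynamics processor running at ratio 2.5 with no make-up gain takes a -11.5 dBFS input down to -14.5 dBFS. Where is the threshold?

-16.5 dBFS

Let T be the threshold. Output overshoot = (input overshoot)/R, so -14.5 − T = (-11.5 − T)/2.5.
2.5·(-14.5 − T) = -11.5 − T → 1.5·T = -36.25 − (-11.5) = -24.75.
T = -24.75/1.5 = -16.5 dBFS.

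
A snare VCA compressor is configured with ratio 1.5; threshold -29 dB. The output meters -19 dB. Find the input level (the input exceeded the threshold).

That's 10 dB above the -29 dB threshold.
Before 1.5:1 compression the overshoot was 10 × 1.5 = 15 dB, so input = -29 + 15 = -14 dB.

-14 dB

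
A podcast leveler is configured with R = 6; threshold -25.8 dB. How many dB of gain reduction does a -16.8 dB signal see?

Overshoot = -16.8 − (-25.8) = 9 dB.
A 6:1 ratio leaves 1.5 dB of that excess.
Gain reduction = 9 − 1.5 = 7.5 dB.

7.5 dB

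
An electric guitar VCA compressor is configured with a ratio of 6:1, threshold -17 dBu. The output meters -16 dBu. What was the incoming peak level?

The compressed level sits -16 − (-17) = 1 dB over threshold.
Input overshoot = R × output overshoot = 6 dB → input = -17 + 6 = -11 dBu.

-11 dBu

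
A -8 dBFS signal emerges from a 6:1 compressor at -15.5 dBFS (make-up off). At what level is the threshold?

-17 dBFS

Let T be the threshold. Output overshoot = (input overshoot)/R, so -15.5 − T = (-8 − T)/6.
6·(-15.5 − T) = -8 − T → 5·T = -93 − (-8) = -85.
T = -85/5 = -17 dBFS.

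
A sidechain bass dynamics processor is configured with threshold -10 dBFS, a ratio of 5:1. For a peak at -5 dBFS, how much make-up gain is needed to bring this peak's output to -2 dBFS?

7 dB

Without make-up, output = threshold + overshoot/5 = -10 + 1 = -9 dBFS.
Gap to target: 7 dB.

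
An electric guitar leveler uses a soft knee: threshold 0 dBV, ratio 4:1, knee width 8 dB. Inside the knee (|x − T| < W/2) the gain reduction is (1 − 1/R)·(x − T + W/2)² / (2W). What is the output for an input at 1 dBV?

-0.171875 dBV

x − T + W/2 = 1 − 0 + 4 = 5.
GR = (1 − 1/4) × 5² / 16 = 0.75 × 25 / 16 = 1.171875 dB.
Output = 1 − 1.171875 = -0.171875 dBV.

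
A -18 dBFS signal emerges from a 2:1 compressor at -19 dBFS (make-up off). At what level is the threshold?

-20 dBFS

Let T be the threshold. Output overshoot = (input overshoot)/R, so -19 − T = (-18 − T)/2.
2·(-19 − T) = -18 − T → 1·T = -38 − (-18) = -20.
T = -20/1 = -20 dBFS.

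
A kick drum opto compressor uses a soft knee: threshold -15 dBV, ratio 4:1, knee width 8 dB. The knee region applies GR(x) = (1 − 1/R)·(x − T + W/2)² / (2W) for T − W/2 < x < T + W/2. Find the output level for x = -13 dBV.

x − T + W/2 = -13 − (-15) + 4 = 6.
GR = (1 − 1/4) × 6² / 16 = 0.75 × 36 / 16 = 1.6875 dB.
Output = -13 − 1.6875 = -14.6875 dBV.

-14.6875 dBV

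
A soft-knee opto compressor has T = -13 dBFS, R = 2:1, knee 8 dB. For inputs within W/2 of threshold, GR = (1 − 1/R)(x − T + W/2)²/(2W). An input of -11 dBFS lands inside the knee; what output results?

x − T + W/2 = -11 − (-13) + 4 = 6.
GR = (1 − 1/2) × 6² / 16 = 0.5 × 36 / 16 = 1.125 dB.
Output = -11 − 1.125 = -12.125 dBFS.

-12.125 dBFS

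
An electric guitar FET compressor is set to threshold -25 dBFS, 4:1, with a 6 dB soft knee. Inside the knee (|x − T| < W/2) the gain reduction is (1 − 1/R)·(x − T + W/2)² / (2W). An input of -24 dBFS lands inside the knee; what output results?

x − T + W/2 = -24 − (-25) + 3 = 4.
GR = (1 − 1/4) × 4² / 12 = 0.75 × 16 / 12 = 1 dB.
Output = -24 − 1 = -25 dBFS.

-25 dBFS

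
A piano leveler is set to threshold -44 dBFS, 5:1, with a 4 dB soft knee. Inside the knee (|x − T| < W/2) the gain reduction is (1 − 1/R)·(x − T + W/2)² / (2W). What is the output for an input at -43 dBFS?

x − T + W/2 = -43 − (-44) + 2 = 3.
GR = (1 − 1/5) × 3² / 8 = 0.8 × 9 / 8 = 0.9 dB.
Output = -43 − 0.9 = -43.9 dBFS.

-43.9 dBFS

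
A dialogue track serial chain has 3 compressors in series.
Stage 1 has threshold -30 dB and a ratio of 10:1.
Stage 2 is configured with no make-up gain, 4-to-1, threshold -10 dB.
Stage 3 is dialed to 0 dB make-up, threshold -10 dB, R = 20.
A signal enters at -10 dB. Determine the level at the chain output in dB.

-28 dB

Stage 1: -10 dB is 20 dB over -30 dB; at 10:1 that becomes 2 dB over, giving -28 dB.
Stage 2: -28 dB ≤ -10 dB, so stage 2 doesn't engage; output -28 dB.
Stage 3: -28 dB ≤ -10 dB, so stage 3 doesn't engage; output -28 dB.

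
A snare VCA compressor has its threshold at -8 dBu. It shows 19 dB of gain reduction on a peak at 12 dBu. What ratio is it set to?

20:1

Input overshoot = 12 − (-8) = 20 dB.
Output overshoot = 20 − 19 = 1 dB.
Ratio = input overshoot / output overshoot = 20 / 1 = 20.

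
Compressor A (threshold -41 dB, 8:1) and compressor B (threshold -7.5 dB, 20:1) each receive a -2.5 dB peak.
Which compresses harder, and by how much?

A: GR = 38.5 − 38.5/8 = 33.6875 dB.
B: GR = 5 − 5/20 = 4.75 dB.
A reduces 28.9375 dB more.

A, by 28.9375 dB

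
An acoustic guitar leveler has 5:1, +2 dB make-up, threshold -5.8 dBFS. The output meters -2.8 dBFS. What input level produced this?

Remove make-up: -2.8 − 2 = -4.8 dBFS.
That's 1 dB above the -5.8 dBFS threshold.
Undo the ratio: input overshoot = 1 × 5 = 5 dB, giving input = -0.8 dBFS.

-0.8 dBFS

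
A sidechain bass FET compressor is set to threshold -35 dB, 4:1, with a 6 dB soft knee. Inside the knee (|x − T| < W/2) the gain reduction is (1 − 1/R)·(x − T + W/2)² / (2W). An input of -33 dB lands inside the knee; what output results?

-34.5625 dB

x − T + W/2 = -33 − (-35) + 3 = 5.
GR = (1 − 1/4) × 5² / 12 = 0.75 × 25 / 12 = 1.5625 dB.
Output = -33 − 1.5625 = -34.5625 dB.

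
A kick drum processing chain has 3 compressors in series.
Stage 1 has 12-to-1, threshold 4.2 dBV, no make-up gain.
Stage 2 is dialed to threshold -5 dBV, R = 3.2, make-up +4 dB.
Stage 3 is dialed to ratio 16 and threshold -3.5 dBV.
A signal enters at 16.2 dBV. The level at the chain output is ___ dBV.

Stage 1: 16.2 dBV is 12 dB over 4.2 dBV; at 12:1 that becomes 1 dB over, giving 5.2 dBV.
Stage 2: 10.2 dB above -5 dBV, reduced 3.2:1 to 3.1875 dB above → -1.8125 dBV; +4 dB make-up → 2.1875 dBV.
Stage 3: 2.1875 dBV is 5.6875 dB over -3.5 dBV; at 16:1 that becomes 0.355469 dB over, giving -3.144531 dBV.

-3.144531 dBV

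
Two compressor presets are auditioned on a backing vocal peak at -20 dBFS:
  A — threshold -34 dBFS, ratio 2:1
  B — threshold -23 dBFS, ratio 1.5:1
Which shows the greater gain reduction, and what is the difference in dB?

A: GR = 14 − 14/2 = 7 dB.
B: GR = 3 − 3/1.5 = 1 dB.
A applies 6 dB more gain reduction.

A, by 6 dB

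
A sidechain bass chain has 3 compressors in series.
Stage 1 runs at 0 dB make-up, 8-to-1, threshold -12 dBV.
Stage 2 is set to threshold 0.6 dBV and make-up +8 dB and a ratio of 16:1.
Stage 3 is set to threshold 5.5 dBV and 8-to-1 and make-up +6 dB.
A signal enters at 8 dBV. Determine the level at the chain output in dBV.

Stage 1: overshoot 20 dB → 20/8 = 2.5 dB → -9.5 dBV.
Stage 2: -9.5 dBV is at or below the 0.6 dBV threshold — no compression; make-up brings it to -1.5 dBV.
Stage 3: -1.5 dBV ≤ 5.5 dBV, so stage 3 doesn't engage; make-up brings it to 4.5 dBV.

4.5 dBV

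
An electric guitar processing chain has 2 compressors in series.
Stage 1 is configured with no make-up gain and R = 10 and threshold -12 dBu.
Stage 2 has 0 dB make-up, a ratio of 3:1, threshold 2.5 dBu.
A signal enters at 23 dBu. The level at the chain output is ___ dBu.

Stage 1: 35 dB above -12 dBu, reduced 10:1 to 3.5 dB above → -8.5 dBu.
Stage 2: below threshold (-8.5 ≤ 2.5); passes unchanged; output -8.5 dBu.

-8.5 dBu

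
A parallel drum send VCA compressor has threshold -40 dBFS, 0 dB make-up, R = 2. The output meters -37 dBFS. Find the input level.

Post-compression overshoot = -37 − (-40) = 3 dB.
Input overshoot = R × output overshoot = 6 dB → input = -40 + 6 = -34 dBFS.

-34 dBFS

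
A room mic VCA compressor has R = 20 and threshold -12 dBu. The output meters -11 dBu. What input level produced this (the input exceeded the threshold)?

8 dBu

Post-compression overshoot = -11 − (-12) = 1 dB.
Input overshoot = R × output overshoot = 20 dB → input = -12 + 20 = 8 dBu.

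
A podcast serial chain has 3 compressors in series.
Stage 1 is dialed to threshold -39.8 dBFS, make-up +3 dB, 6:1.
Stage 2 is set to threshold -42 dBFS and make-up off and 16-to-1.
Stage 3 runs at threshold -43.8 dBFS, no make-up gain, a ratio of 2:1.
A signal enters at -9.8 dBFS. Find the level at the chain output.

-42.58125 dBFS

Stage 1: overshoot 30 dB → 30/6 = 5 dB → -34.8 dBFS; +3 dB make-up → -31.8 dBFS.
Stage 2: -31.8 dBFS is 10.2 dB over -42 dBFS; at 16:1 that becomes 0.6375 dB over, giving -41.3625 dBFS.
Stage 3: -41.3625 dBFS is 2.4375 dB over -43.8 dBFS; at 2:1 that becomes 1.21875 dB over, giving -42.58125 dBFS.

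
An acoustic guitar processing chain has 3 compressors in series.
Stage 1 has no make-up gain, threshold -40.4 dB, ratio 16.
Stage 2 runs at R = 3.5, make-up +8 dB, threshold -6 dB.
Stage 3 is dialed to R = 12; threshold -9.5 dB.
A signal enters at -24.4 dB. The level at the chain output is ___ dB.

Stage 1: overshoot 16 dB → 16/16 = 1 dB → -39.4 dB.
Stage 2: -39.4 dB is at or below the -6 dB threshold — no compression; make-up brings it to -31.4 dB.
Stage 3: -31.4 dB is at or below the -9.5 dB threshold — no compression; output -31.4 dB.

-31.4 dB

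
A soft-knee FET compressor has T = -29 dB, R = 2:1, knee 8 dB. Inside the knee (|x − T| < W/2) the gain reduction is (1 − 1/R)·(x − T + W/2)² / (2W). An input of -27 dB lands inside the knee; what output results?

x − T + W/2 = -27 − (-29) + 4 = 6.
GR = (1 − 1/2) × 6² / 16 = 0.5 × 36 / 16 = 1.125 dB.
Output = -27 − 1.125 = -28.125 dB.

-28.125 dB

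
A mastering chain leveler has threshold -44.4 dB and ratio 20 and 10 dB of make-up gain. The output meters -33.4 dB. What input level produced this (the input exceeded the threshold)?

Stripping the +10 dB make-up gives -43.4 dB at the gain stage.
That's 1 dB above the -44.4 dB threshold.
Input overshoot = R × output overshoot = 20 dB → input = -44.4 + 20 = -24.4 dB.

-24.4 dB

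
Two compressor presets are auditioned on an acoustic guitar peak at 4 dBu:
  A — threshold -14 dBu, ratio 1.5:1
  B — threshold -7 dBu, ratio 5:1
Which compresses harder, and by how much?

A: GR = 18 − 18/1.5 = 6 dB.
B: GR = 11 − 11/5 = 8.8 dB.
Difference: 2.8 dB in favour of B.

B, by 2.8 dB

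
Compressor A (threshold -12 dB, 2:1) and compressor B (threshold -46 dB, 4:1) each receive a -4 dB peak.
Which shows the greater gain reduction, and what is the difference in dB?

A: overshoot 8 dB → output overshoot 4 dB → GR 4 dB.
B: overshoot 42 dB → output overshoot 10.5 dB → GR 31.5 dB.
B applies 27.5 dB more gain reduction.

B, by 27.5 dB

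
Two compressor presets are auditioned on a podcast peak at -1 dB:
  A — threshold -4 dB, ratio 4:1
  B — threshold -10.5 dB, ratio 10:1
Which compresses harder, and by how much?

A: overshoot 3 dB → output overshoot 0.75 dB → GR 2.25 dB.
B: overshoot 9.5 dB → output overshoot 0.95 dB → GR 8.55 dB.
Difference: 6.3 dB in favour of B.

B, by 6.3 dB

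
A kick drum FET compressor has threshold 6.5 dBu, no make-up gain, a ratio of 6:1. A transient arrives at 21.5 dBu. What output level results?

Overshoot: 21.5 − 6.5 = 15 dB.
At 6:1 the overshoot is divided by 6, leaving 2.5 dB above threshold.
So the level is 6.5 + 2.5 = 9 dBu.

9 dBu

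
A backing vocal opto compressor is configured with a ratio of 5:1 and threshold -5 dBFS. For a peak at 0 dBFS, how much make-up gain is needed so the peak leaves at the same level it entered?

Without make-up, output = threshold + overshoot/5 = -5 + 1 = -4 dBFS.
Gap to target: 4 dB.

4 dB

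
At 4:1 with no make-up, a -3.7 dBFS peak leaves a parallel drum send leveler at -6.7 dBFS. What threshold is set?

Gain reduction = -3.7 − (-6.7) = 3 dB; output overshoot = GR / (R − 1) = 3 / 3 = 1 dB.
Threshold = output − output overshoot = -6.7 − 1 = -7.7 dBFS.

-7.7 dBFS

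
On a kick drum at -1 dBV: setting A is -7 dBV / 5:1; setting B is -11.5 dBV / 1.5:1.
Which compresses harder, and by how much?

A, by 1.3 dB

A: 6 dB over, compressed to 1.2 dB over, so 4.8 dB of GR.
B: 10.5 dB over, compressed to 7 dB over, so 3.5 dB of GR.
Difference: 1.3 dB in favour of A.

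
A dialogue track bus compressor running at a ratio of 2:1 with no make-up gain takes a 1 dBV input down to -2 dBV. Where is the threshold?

-5 dBV

Input is 6 dB above T (since output overshoot × R = input overshoot: (-2 − T)·2 = 1 − T gives T = -5 dBV).
Check: -5 + (1 − (-5))/2 = -5 + 3 = -2 dBV. ✓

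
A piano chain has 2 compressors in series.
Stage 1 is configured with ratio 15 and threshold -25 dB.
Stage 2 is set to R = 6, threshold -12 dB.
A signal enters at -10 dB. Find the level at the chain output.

-24 dB

Stage 1: 15 dB above -25 dB, reduced 15:1 to 1 dB above → -24 dB.
Stage 2: below threshold (-24 ≤ -12); passes unchanged; output -24 dB.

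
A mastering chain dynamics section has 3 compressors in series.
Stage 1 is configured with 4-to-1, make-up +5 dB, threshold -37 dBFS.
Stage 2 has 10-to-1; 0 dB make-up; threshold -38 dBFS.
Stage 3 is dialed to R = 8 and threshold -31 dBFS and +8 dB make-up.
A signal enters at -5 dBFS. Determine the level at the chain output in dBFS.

Stage 1: 32 dB above -37 dBFS, reduced 4:1 to 8 dB above → -29 dBFS; +5 dB make-up → -24 dBFS.
Stage 2: -24 dBFS is 14 dB over -38 dBFS; at 10:1 that becomes 1.4 dB over, giving -36.6 dBFS.
Stage 3: -36.6 dBFS ≤ -31 dBFS, so stage 3 doesn't engage; make-up brings it to -28.6 dBFS.

-28.6 dBFS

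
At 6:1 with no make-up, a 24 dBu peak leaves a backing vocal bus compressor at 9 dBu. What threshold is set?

6 dBu

Gain reduction = 24 − 9 = 15 dB; output overshoot = GR / (R − 1) = 15 / 5 = 3 dB.
Threshold = output − output overshoot = 9 − 3 = 6 dBu.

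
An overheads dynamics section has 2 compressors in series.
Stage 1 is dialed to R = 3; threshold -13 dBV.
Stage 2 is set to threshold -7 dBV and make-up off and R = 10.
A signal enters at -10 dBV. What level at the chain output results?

-12 dBV

Stage 1: -10 dBV is 3 dB over -13 dBV; at 3:1 that becomes 1 dB over, giving -12 dBV.
Stage 2: -12 dBV ≤ -7 dBV, so stage 2 doesn't engage; output -12 dBV.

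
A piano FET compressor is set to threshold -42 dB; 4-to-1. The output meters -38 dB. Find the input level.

Post-compression overshoot = -38 − (-42) = 4 dB.
Input overshoot = R × output overshoot = 16 dB → input = -42 + 16 = -26 dB.

-26 dB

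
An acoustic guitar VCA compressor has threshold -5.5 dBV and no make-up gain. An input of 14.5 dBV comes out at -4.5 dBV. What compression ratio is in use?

20:1

Input overshoot = 14.5 − (-5.5) = 20 dB; output overshoot = -4.5 − (-5.5) = 1 dB.
Ratio = 20 / 1 = 20.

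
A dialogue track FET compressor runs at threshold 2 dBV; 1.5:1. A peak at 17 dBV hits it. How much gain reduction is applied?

5 dB

The signal is 15 dB above threshold.
After 1.5:1 compression the overshoot becomes 15/1.5 = 10 dB.
Gain reduction = 15 − 10 = 5 dB.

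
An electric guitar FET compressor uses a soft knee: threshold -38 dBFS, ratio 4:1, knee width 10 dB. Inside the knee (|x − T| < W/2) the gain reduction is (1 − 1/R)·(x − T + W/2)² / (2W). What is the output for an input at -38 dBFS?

x − T + W/2 = -38 − (-38) + 5 = 5.
GR = (1 − 1/4) × 5² / 20 = 0.75 × 25 / 20 = 0.9375 dB.
Output = -38 − 0.9375 = -38.9375 dBFS.

-38.9375 dBFS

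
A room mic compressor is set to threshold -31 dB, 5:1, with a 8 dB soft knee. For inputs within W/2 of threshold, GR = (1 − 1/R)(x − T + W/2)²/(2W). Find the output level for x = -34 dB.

x − T + W/2 = -34 − (-31) + 4 = 1.
GR = (1 − 1/5) × 1² / 16 = 0.8 × 1 / 16 = 0.05 dB.
Output = -34 − 0.05 = -34.05 dB.

-34.05 dB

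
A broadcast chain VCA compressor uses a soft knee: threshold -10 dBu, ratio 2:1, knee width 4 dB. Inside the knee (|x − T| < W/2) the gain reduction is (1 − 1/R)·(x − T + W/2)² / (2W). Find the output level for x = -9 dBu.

x − T + W/2 = -9 − (-10) + 2 = 3.
GR = (1 − 1/2) × 3² / 8 = 0.5 × 9 / 8 = 0.5625 dB.
Output = -9 − 0.5625 = -9.5625 dBu.

-9.5625 dBu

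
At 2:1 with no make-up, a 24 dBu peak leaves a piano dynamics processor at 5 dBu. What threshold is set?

Let T be the threshold. Output overshoot = (input overshoot)/R, so 5 − T = (24 − T)/2.
2·(5 − T) = 24 − T → 1·T = 10 − 24 = -14.
T = -14/1 = -14 dBu.

-14 dBu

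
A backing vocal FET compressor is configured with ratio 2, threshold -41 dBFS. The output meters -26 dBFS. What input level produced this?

The compressed level sits -26 − (-41) = 15 dB over threshold.
Undo the ratio: input overshoot = 15 × 2 = 30 dB, giving input = -11 dBFS.

-11 dBFS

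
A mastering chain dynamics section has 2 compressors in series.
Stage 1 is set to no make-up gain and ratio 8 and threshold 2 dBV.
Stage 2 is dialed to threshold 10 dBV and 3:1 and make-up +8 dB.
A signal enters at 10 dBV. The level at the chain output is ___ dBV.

11 dBV

Stage 1: 10 dBV is 8 dB over 2 dBV; at 8:1 that becomes 1 dB over, giving 3 dBV.
Stage 2: 3 dBV ≤ 10 dBV, so stage 2 doesn't engage; make-up brings it to 11 dBV.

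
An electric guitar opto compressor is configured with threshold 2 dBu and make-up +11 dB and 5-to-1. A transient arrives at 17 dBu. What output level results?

16 dBu

The input is 15 dB above the 2 dBu threshold.
5:1 compression reduces that to 15/5 = 3 dB over.
Output = 2 + 3 = 5 dBu; make-up adds 11 dB, giving 16 dBu.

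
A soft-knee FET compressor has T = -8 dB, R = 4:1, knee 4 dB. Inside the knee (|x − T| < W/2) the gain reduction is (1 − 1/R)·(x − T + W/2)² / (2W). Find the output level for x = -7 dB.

-7.84375 dB

x − T + W/2 = -7 − (-8) + 2 = 3.
GR = (1 − 1/4) × 3² / 8 = 0.75 × 9 / 8 = 0.84375 dB.
Output = -7 − 0.84375 = -7.84375 dB.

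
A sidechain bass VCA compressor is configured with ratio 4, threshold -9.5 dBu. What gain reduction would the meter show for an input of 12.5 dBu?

16.5 dB

Overshoot = 12.5 − (-9.5) = 22 dB.
At 4:1, output sits 22/4 = 5.5 dB above threshold.
So the signal is attenuated by 22 − 5.5 = 16.5 dB.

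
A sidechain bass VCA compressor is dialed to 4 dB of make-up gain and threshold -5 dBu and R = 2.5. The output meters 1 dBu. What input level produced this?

0 dBu

Before make-up, the level was 1 − 4 = -3 dBu.
The compressed level sits -3 − (-5) = 2 dB over threshold.
Input overshoot = R × output overshoot = 5 dB → input = -5 + 5 = 0 dBu.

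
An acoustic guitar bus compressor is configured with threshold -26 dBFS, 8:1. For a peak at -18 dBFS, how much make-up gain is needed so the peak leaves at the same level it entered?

Without make-up, output = threshold + overshoot/8 = -26 + 1 = -25 dBFS.
Gap to target: 7 dB.

7 dB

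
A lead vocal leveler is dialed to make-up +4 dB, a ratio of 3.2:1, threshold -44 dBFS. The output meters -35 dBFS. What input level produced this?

-28 dBFS

Stripping the +4 dB make-up gives -39 dBFS at the gain stage.
The compressed level sits -39 − (-44) = 5 dB over threshold.
Before 3.2:1 compression the overshoot was 5 × 3.2 = 16 dB, so input = -44 + 16 = -28 dBFS.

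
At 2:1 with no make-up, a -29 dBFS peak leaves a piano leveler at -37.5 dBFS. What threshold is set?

Let T be the threshold. Output overshoot = (input overshoot)/R, so -37.5 − T = (-29 − T)/2.
2·(-37.5 − T) = -29 − T → 1·T = -75 − (-29) = -46.
T = -46/1 = -46 dBFS.

-46 dBFS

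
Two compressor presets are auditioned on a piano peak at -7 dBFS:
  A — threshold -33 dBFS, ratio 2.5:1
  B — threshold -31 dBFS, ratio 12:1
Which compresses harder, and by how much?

A: 26 dB over, compressed to 10.4 dB over, so 15.6 dB of GR.
B: 24 dB over, compressed to 2 dB over, so 22 dB of GR.
Difference: 6.4 dB in favour of B.

B, by 6.4 dB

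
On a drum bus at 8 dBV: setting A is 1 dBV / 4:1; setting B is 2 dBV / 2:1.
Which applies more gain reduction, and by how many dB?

A: 7 dB over, compressed to 1.75 dB over, so 5.25 dB of GR.
B: 6 dB over, compressed to 3 dB over, so 3 dB of GR.
A reduces 2.25 dB more.

A, by 2.25 dB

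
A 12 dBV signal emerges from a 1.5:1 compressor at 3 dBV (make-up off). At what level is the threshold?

-15 dBV

Let T be the threshold. Output overshoot = (input overshoot)/R, so 3 − T = (12 − T)/1.5.
1.5·(3 − T) = 12 − T → 0.5·T = 4.5 − 12 = -7.5.
T = -7.5/0.5 = -15 dBV.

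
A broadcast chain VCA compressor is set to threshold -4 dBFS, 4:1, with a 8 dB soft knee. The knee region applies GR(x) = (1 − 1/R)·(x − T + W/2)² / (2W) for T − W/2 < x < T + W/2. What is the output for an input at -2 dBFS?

-3.6875 dBFS

x − T + W/2 = -2 − (-4) + 4 = 6.
GR = (1 − 1/4) × 6² / 16 = 0.75 × 36 / 16 = 1.6875 dB.
Output = -2 − 1.6875 = -3.6875 dBFS.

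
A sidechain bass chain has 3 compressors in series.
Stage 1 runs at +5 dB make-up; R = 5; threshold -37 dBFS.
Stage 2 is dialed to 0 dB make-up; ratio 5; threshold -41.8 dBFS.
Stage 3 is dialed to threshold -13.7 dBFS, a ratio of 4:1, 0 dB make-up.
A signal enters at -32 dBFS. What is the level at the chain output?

-39.64 dBFS

Stage 1: -32 dBFS is 5 dB over -37 dBFS; at 5:1 that becomes 1 dB over, giving -36 dBFS; +5 dB make-up → -31 dBFS.
Stage 2: overshoot 10.8 dB → 10.8/5 = 2.16 dB → -39.64 dBFS.
Stage 3: below threshold (-39.64 ≤ -13.7); passes unchanged; output -39.64 dBFS.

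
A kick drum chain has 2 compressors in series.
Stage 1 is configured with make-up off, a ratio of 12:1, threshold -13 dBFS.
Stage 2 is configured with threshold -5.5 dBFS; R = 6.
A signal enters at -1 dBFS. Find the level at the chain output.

-12 dBFS

Stage 1: -1 dBFS is 12 dB over -13 dBFS; at 12:1 that becomes 1 dB over, giving -12 dBFS.
Stage 2: -12 dBFS ≤ -5.5 dBFS, so stage 2 doesn't engage; output -12 dBFS.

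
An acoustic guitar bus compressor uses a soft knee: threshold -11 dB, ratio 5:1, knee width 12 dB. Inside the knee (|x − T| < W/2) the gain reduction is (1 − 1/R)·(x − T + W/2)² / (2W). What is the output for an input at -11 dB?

-12.2 dB

x − T + W/2 = -11 − (-11) + 6 = 6.
GR = (1 − 1/5) × 6² / 24 = 0.8 × 36 / 24 = 1.2 dB.
Output = -11 − 1.2 = -12.2 dB.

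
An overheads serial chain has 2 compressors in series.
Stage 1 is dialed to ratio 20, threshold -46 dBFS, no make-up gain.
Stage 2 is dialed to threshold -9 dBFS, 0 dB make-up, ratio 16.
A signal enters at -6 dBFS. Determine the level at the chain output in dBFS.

Stage 1: overshoot 40 dB → 40/20 = 2 dB → -44 dBFS.
Stage 2: below threshold (-44 ≤ -9); passes unchanged; output -44 dBFS.

-44 dBFS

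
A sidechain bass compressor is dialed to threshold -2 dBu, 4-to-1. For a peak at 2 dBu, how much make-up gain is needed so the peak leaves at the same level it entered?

3 dB

Overshoot 4 dB → 4/4 = 1 dB after compression, so the compressed level is -2 + 1 = -1 dBu.
Make-up = target − compressed = 2 − (-1) = 3 dB.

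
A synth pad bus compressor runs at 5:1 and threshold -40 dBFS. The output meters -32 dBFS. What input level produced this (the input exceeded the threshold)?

0 dBFS

The compressed level sits -32 − (-40) = 8 dB over threshold.
Undo the ratio: input overshoot = 8 × 5 = 40 dB, giving input = 0 dBFS.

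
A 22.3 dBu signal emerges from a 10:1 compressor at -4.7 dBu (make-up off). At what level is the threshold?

-7.7 dBu

Gain reduction = 22.3 − (-4.7) = 27 dB; output overshoot = GR / (R − 1) = 27 / 9 = 3 dB.
Threshold = output − output overshoot = -4.7 − 3 = -7.7 dBu.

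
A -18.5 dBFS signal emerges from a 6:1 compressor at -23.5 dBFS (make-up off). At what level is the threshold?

Input is 6 dB above T (since output overshoot × R = input overshoot: (-23.5 − T)·6 = -18.5 − T gives T = -24.5 dBFS).
Check: -24.5 + (-18.5 − (-24.5))/6 = -24.5 + 1 = -23.5 dBFS. ✓

-24.5 dBFS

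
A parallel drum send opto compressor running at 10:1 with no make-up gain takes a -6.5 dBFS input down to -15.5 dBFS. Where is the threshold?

-16.5 dBFS

Let T be the threshold. Output overshoot = (input overshoot)/R, so -15.5 − T = (-6.5 − T)/10.
10·(-15.5 − T) = -6.5 − T → 9·T = -155 − (-6.5) = -148.5.
T = -148.5/9 = -16.5 dBFS.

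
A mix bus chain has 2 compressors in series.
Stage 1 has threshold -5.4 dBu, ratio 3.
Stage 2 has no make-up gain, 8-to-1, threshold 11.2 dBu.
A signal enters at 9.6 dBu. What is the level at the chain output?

Stage 1: 9.6 dBu is 15 dB over -5.4 dBu; at 3:1 that becomes 5 dB over, giving -0.4 dBu.
Stage 2: below threshold (-0.4 ≤ 11.2); passes unchanged; output -0.4 dBu.

-0.4 dBu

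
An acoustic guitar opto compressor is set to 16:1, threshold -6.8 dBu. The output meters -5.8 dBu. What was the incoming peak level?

Post-compression overshoot = -5.8 − (-6.8) = 1 dB.
Undo the ratio: input overshoot = 1 × 16 = 16 dB, giving input = 9.2 dBu.

9.2 dBu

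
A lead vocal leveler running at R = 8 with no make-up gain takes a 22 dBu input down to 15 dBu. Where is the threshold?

Let T be the threshold. Output overshoot = (input overshoot)/R, so 15 − T = (22 − T)/8.
8·(15 − T) = 22 − T → 7·T = 120 − 22 = 98.
T = 98/7 = 14 dBu.

14 dBu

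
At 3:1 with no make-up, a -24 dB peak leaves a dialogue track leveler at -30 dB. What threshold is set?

-33 dB

Gain reduction = -24 − (-30) = 6 dB; output overshoot = GR / (R − 1) = 6 / 2 = 3 dB.
Threshold = output − output overshoot = -30 − 3 = -33 dB.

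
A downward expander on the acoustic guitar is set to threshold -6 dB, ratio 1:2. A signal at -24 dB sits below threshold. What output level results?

-42 dB

Undershoot = (-6) − (-24) = 18 dB.
At 1:2, that expands to 36 dB under threshold.
Output = -6 − 36 = -42 dB.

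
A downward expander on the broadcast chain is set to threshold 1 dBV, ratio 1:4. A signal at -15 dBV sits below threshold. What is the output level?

The input is 16 dB below the 1 dBV threshold.
A 1:4 expander multiplies undershoot by 4: 16 × 4 = 64 dB below threshold.
Output = 1 − 64 = -63 dBV.

-63 dBV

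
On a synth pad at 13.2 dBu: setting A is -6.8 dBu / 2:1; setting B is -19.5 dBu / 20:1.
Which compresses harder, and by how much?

B, by 21.065 dB

A: 20 dB over, compressed to 10 dB over, so 10 dB of GR.
B: 32.7 dB over, compressed to 1.635 dB over, so 31.065 dB of GR.
B applies 21.065 dB more gain reduction.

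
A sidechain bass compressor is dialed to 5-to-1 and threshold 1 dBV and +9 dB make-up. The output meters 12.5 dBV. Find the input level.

13.5 dBV

Before make-up, the level was 12.5 − 9 = 3.5 dBV.
The compressed level sits 3.5 − 1 = 2.5 dB over threshold.
Undo the ratio: input overshoot = 2.5 × 5 = 12.5 dB, giving input = 13.5 dBV.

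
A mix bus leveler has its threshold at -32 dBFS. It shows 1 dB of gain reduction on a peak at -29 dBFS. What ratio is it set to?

Input overshoot = -29 − (-32) = 3 dB.
Output overshoot = 3 − 1 = 2 dB.
Ratio = input overshoot / output overshoot = 3 / 2 = 1.5.

1.5:1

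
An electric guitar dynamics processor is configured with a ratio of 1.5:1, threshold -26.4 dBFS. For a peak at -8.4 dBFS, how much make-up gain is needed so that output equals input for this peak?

6 dB

Overshoot 18 dB → 18/1.5 = 12 dB after compression, so the compressed level is -26.4 + 12 = -14.4 dBFS.
Make-up = target − compressed = -8.4 − (-14.4) = 6 dB.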